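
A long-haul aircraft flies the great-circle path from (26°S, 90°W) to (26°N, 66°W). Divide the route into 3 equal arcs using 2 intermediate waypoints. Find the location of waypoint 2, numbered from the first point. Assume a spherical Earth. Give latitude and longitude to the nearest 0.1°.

≈ (8.7°N, 74.3°W)

Write both endpoints as unit vectors p₁, p₂ with components (cos φ cos λ, cos φ sin λ, sin φ).
The central angle between the endpoints is δ = arccos(p₁·p₂) ≈ 0.993 rad (56.9°).
Interpolate at f = 2/3 with slerp weights a = sin((1−f)δ)/sin δ ≈ 0.388, b = sin(fδ)/sin δ ≈ 0.734.
p = a·p₁ + b·p₂ ≈ (0.268, -0.951, 0.152); φ = arcsin(p_z) ≈ 8.72°, λ = atan2(p_y, p_x) ≈ -74.25°.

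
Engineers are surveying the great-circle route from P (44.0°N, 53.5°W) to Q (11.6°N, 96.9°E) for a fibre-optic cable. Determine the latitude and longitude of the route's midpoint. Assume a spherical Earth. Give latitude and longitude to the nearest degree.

≈ (61°N, 52°E)

From cos δ = sin φ₁ sin φ₂ + cos φ₁ cos φ₂ cos Δλ, the central angle is δ ≈ 2.063 rad (118.2°).
Interpolate at f = 1/2 with slerp weights a = sin((1−f)δ)/sin δ ≈ 0.974, b = sin(fδ)/sin δ ≈ 0.974.
p = a·p₁ + b·p₂ ≈ (0.302, 0.384, 0.872); φ = arcsin(p_z) ≈ 60.75°, λ = atan2(p_y, p_x) ≈ 51.80°.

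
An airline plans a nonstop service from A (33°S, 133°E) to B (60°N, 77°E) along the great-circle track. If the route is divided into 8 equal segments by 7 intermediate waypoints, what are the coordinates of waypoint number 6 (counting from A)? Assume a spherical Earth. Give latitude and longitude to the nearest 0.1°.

The haversine formula gives a central angle δ ≈ 1.810 rad (103.7°) between the endpoints.
Interpolate at f = 6/8 with slerp weights a = sin((1−f)δ)/sin δ ≈ 0.450, b = sin(fδ)/sin δ ≈ 1.006.
p = a·p₁ + b·p₂ ≈ (-0.144, 0.766, 0.626); φ = arcsin(p_z) ≈ 38.77°, λ = atan2(p_y, p_x) ≈ 100.66°.

≈ (38.8°N, 100.7°E)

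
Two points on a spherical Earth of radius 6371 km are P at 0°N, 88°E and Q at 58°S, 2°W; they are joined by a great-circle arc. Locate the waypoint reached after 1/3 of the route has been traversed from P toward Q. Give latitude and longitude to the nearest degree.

Write both endpoints as unit vectors p₁, p₂ with components (cos φ cos λ, cos φ sin λ, sin φ).
The central angle between the endpoints is δ = arccos(p₁·p₂) ≈ 1.571 rad (90.0°).
Interpolate at f = 1/3 with slerp weights a = sin((1−f)δ)/sin δ ≈ 0.866, b = sin(fδ)/sin δ ≈ 0.500.
p = a·p₁ + b·p₂ ≈ (0.295, 0.856, -0.424); φ = arcsin(p_z) ≈ -25.09°, λ = atan2(p_y, p_x) ≈ 70.99°.

≈ 25°S, 71°E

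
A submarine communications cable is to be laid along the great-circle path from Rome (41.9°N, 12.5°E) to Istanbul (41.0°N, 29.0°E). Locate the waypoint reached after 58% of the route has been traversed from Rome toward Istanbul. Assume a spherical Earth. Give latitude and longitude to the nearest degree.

≈ (42°N, 22°E)

Convert each endpoint to a unit vector on the sphere (x = cos φ cos λ, y = cos φ sin λ, z = sin φ).
The central angle between the endpoints is δ = arccos(p₁·p₂) ≈ 0.216 rad (12.4°).
Interpolate at f = 0.58 with slerp weights a = sin((1−f)δ)/sin δ ≈ 0.423, b = sin(fδ)/sin δ ≈ 0.583.
p = a·p₁ + b·p₂ ≈ (0.692, 0.281, 0.665); φ = arcsin(p_z) ≈ 41.67°, λ = atan2(p_y, p_x) ≈ 22.13°.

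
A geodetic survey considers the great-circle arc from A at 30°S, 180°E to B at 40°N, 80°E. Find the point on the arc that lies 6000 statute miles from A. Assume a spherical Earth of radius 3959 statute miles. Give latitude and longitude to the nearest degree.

≈ 26°N, 111°E

The haversine formula gives a central angle δ ≈ 2.023 rad (115.9°) between the endpoints. The total great-circle distance is δ·R ≈ 2.023 × 3959 ≈ 8007 mi, so the target fraction is f = 6000/8007 ≈ 0.749.
Interpolate at f ≈ 0.749 with slerp weights a = sin((1−f)δ)/sin δ ≈ 0.540, b = sin(fδ)/sin δ ≈ 1.110.
p = a·p₁ + b·p₂ ≈ (-0.320, 0.837, 0.443); φ = arcsin(p_z) ≈ 26.33°, λ = atan2(p_y, p_x) ≈ 110.91°.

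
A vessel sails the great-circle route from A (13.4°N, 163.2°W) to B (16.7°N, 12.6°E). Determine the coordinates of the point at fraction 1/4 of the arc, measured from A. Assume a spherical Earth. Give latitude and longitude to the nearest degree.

≈ (50°N, 156°W)

Write both endpoints as unit vectors p₁, p₂ with components (cos φ cos λ, cos φ sin λ, sin φ).
The central angle between the endpoints is δ = arccos(p₁·p₂) ≈ 2.611 rad (149.6°).
Interpolate at f = 1/4 with slerp weights a = sin((1−f)δ)/sin δ ≈ 1.830, b = sin(fδ)/sin δ ≈ 1.201.
p = a·p₁ + b·p₂ ≈ (-0.582, -0.264, 0.769); φ = arcsin(p_z) ≈ 50.29°, λ = atan2(p_y, p_x) ≈ -155.62°.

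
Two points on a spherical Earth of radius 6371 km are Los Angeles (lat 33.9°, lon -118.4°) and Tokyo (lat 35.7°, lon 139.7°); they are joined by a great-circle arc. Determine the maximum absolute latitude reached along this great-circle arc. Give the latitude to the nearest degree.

≈ 48°

The great circle lies in the plane with unit normal n̂ = (p₁ × p₂)/|p₁ × p₂|.
Here n̂_z ≈ -0.671; the vertex latitude is φ_max = arccos|n̂_z| ≈ 47.8°.
Check via Clairaut: cos φ_max = |cos φ₁| · sin C = cos(33.9°)·sin(54.0°) ≈ 0.671, again giving ≈ 47.8°.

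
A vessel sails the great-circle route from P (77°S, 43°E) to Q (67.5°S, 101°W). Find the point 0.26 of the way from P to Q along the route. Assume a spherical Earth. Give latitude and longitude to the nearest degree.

Convert each endpoint to a unit vector on the sphere (x = cos φ cos λ, y = cos φ sin λ, z = sin φ).
The central angle between the endpoints is δ = arccos(p₁·p₂) ≈ 0.591 rad (33.8°).
Interpolate at f = 0.26 with slerp weights a = sin((1−f)δ)/sin δ ≈ 0.760, b = sin(fδ)/sin δ ≈ 0.275.
p = a·p₁ + b·p₂ ≈ (0.105, 0.013, -0.994); φ = arcsin(p_z) ≈ -83.92°, λ = atan2(p_y, p_x) ≈ 7.29°.

≈ (84°S, 7°E)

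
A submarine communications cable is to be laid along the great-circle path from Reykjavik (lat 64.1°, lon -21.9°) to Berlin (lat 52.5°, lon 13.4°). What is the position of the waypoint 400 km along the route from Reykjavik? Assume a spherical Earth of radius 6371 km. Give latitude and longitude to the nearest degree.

≈ lat 63°, lon -14°

Convert each endpoint to a unit vector on the sphere (x = cos φ cos λ, y = cos φ sin λ, z = sin φ).
The central angle between the endpoints is δ = arccos(p₁·p₂) ≈ 0.375 rad (21.5°). The total great-circle distance is δ·R ≈ 0.375 × 6371 ≈ 2386 km, so the target fraction is f = 400/2386 ≈ 0.168.
Interpolate at f ≈ 0.168 with slerp weights a = sin((1−f)δ)/sin δ ≈ 0.838, b = sin(fδ)/sin δ ≈ 0.172.
p = a·p₁ + b·p₂ ≈ (0.441, -0.112, 0.890); φ = arcsin(p_z) ≈ 62.91°, λ = atan2(p_y, p_x) ≈ -14.29°.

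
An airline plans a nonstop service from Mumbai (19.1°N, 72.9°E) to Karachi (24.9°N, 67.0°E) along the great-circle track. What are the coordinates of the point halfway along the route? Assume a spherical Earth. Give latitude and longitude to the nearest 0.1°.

The haversine formula gives a central angle δ ≈ 0.139 rad (8.0°) between the endpoints.
Interpolate at f = 1/2 with slerp weights a = sin((1−f)δ)/sin δ ≈ 0.501, b = sin(fδ)/sin δ ≈ 0.501.
p = a·p₁ + b·p₂ ≈ (0.317, 0.871, 0.375); φ = arcsin(p_z) ≈ 22.03°, λ = atan2(p_y, p_x) ≈ 70.01°.

≈ 22.0°N, 70.0°E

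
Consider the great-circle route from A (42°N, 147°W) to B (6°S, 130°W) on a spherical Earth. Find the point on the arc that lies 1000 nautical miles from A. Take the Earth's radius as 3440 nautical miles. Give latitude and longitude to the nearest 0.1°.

≈ (26.3°N, 140.1°W)

Convert each endpoint to a unit vector on the sphere (x = cos φ cos λ, y = cos φ sin λ, z = sin φ).
The central angle between the endpoints is δ = arccos(p₁·p₂) ≈ 0.880 rad (50.4°). The total great-circle distance is δ·R ≈ 0.880 × 3440 ≈ 3029 nmi, so the target fraction is f = 1000/3029 ≈ 0.330.
Interpolate at f ≈ 0.330 with slerp weights a = sin((1−f)δ)/sin δ ≈ 0.721, b = sin(fδ)/sin δ ≈ 0.372.
p = a·p₁ + b·p₂ ≈ (-0.687, -0.575, 0.444); φ = arcsin(p_z) ≈ 26.35°, λ = atan2(p_y, p_x) ≈ -140.07°.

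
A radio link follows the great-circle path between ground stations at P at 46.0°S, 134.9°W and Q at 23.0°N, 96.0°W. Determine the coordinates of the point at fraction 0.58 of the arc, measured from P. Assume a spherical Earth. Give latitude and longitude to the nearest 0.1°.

≈ 6.5°S, 110.0°W

Write both endpoints as unit vectors p₁, p₂ with components (cos φ cos λ, cos φ sin λ, sin φ).
The central angle between the endpoints is δ = arccos(p₁·p₂) ≈ 1.352 rad (77.5°).
Interpolate at f = 0.58 with slerp weights a = sin((1−f)δ)/sin δ ≈ 0.551, b = sin(fδ)/sin δ ≈ 0.724.
p = a·p₁ + b·p₂ ≈ (-0.340, -0.934, -0.114); φ = arcsin(p_z) ≈ -6.53°, λ = atan2(p_y, p_x) ≈ -110.00°.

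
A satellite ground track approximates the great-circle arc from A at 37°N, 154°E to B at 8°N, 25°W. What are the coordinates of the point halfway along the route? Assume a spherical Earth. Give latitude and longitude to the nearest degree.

≈ 75°N, 21°W

Write both endpoints as unit vectors p₁, p₂ with components (cos φ cos λ, cos φ sin λ, sin φ).
The central angle between the endpoints is δ = arccos(p₁·p₂) ≈ 2.356 rad (135.0°).
Interpolate at f = 1/2 with slerp weights a = sin((1−f)δ)/sin δ ≈ 1.306, b = sin(fδ)/sin δ ≈ 1.306.
p = a·p₁ + b·p₂ ≈ (0.235, -0.089, 0.968); φ = arcsin(p_z) ≈ 75.45°, λ = atan2(p_y, p_x) ≈ -20.84°.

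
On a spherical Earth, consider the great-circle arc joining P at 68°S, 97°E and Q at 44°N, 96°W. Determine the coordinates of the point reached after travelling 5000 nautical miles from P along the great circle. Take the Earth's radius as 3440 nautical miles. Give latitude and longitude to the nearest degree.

From cos δ = sin φ₁ sin φ₂ + cos φ₁ cos φ₂ cos Δλ, the central angle is δ ≈ 2.706 rad (155.0°). The total great-circle distance is δ·R ≈ 2.706 × 3440 ≈ 9309 nmi, so the target fraction is f = 5000/9309 ≈ 0.537.
Interpolate at f ≈ 0.537 with slerp weights a = sin((1−f)δ)/sin δ ≈ 2.251, b = sin(fδ)/sin δ ≈ 2.354.
p = a·p₁ + b·p₂ ≈ (-0.280, -0.847, -0.452); φ = arcsin(p_z) ≈ -26.88°, λ = atan2(p_y, p_x) ≈ -108.28°.

≈ 27°S, 108°W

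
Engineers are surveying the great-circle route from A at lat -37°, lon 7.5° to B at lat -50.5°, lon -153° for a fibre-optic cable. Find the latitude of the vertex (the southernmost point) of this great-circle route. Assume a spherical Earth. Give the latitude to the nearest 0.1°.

≈ -80.2°

The great circle lies in the plane with unit normal n̂ = (p₁ × p₂)/|p₁ × p₂|.
Here n̂_z ≈ -0.170; the vertex latitude is φ_max = arccos|n̂_z| ≈ 80.2°.
Check via Clairaut: cos φ_max = |cos φ₁| · sin C = cos(37.0°)·sin(167.7°) ≈ 0.170, again giving ≈ 80.2°.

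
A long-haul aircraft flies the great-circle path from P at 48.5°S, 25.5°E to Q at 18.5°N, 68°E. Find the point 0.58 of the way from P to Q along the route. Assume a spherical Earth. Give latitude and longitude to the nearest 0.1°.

≈ 10.5°S, 53.5°E

The haversine formula gives a central angle δ ≈ 1.343 rad (77.0°) between the endpoints.
Interpolate at f = 0.58 with slerp weights a = sin((1−f)δ)/sin δ ≈ 0.549, b = sin(fδ)/sin δ ≈ 0.721.
p = a·p₁ + b·p₂ ≈ (0.584, 0.791, -0.182); φ = arcsin(p_z) ≈ -10.50°, λ = atan2(p_y, p_x) ≈ 53.53°.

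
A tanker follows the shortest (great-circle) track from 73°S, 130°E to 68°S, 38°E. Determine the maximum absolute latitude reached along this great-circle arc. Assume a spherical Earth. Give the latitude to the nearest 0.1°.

≈ 76.5°S

The great circle lies in the plane with unit normal n̂ = (p₁ × p₂)/|p₁ × p₂|.
Here n̂_z ≈ -0.233; the vertex latitude is φ_max = arccos|n̂_z| ≈ 76.5°.
Check via Clairaut: cos φ_max = |cos φ₁| · sin C = cos(73.0°)·sin(127.1°) ≈ 0.233, again giving ≈ 76.5°.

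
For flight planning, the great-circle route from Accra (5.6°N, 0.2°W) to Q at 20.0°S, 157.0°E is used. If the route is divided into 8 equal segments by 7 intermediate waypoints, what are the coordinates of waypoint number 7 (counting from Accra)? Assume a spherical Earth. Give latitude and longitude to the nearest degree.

From cos δ = sin φ₁ sin φ₂ + cos φ₁ cos φ₂ cos Δλ, the central angle is δ ≈ 2.680 rad (153.6°).
Interpolate at f = 7/8 with slerp weights a = sin((1−f)δ)/sin δ ≈ 0.739, b = sin(fδ)/sin δ ≈ 1.606.
p = a·p₁ + b·p₂ ≈ (-0.654, 0.587, -0.477); φ = arcsin(p_z) ≈ -28.50°, λ = atan2(p_y, p_x) ≈ 138.08°.

≈ 29°S, 138°E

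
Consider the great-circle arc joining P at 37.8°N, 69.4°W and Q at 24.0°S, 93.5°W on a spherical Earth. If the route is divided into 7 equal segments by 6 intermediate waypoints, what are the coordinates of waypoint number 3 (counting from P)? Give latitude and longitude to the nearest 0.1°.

The haversine formula gives a central angle δ ≈ 1.149 rad (65.8°) between the endpoints.
Interpolate at f = 3/7 with slerp weights a = sin((1−f)δ)/sin δ ≈ 0.669, b = sin(fδ)/sin δ ≈ 0.518.
p = a·p₁ + b·p₂ ≈ (0.157, -0.967, 0.199); φ = arcsin(p_z) ≈ 11.50°, λ = atan2(p_y, p_x) ≈ -80.78°.

≈ 11.5°N, 80.8°W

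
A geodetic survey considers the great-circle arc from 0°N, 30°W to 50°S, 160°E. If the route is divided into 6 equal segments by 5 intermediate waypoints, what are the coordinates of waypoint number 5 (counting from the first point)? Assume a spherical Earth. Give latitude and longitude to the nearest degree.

≈ 70°S, 174°E

The haversine formula gives a central angle δ ≈ 2.256 rad (129.3°) between the endpoints.
Interpolate at f = 5/6 with slerp weights a = sin((1−f)δ)/sin δ ≈ 0.474, b = sin(fδ)/sin δ ≈ 1.230.
p = a·p₁ + b·p₂ ≈ (-0.332, 0.033, -0.943); φ = arcsin(p_z) ≈ -70.49°, λ = atan2(p_y, p_x) ≈ 174.28°.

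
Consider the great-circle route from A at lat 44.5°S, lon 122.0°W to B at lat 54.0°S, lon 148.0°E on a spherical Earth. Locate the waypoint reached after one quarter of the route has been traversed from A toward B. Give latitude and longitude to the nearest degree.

Write both endpoints as unit vectors p₁, p₂ with components (cos φ cos λ, cos φ sin λ, sin φ).
The central angle between the endpoints is δ = arccos(p₁·p₂) ≈ 0.968 rad (55.5°).
Interpolate at f = 1/4 with slerp weights a = sin((1−f)δ)/sin δ ≈ 0.806, b = sin(fδ)/sin δ ≈ 0.291.
p = a·p₁ + b·p₂ ≈ (-0.450, -0.397, -0.800); φ = arcsin(p_z) ≈ -53.15°, λ = atan2(p_y, p_x) ≈ -138.57°.

≈ lat 53°S, lon 139°W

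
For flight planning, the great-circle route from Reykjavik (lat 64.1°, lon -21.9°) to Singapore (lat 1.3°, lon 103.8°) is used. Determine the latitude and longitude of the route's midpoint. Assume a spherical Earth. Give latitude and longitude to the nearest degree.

≈ lat 48°, lon 78°

Write both endpoints as unit vectors p₁, p₂ with components (cos φ cos λ, cos φ sin λ, sin φ).
The central angle between the endpoints is δ = arccos(p₁·p₂) ≈ 1.807 rad (103.6°).
Interpolate at f = 1/2 with slerp weights a = sin((1−f)δ)/sin δ ≈ 0.808, b = sin(fδ)/sin δ ≈ 0.808.
p = a·p₁ + b·p₂ ≈ (0.135, 0.653, 0.745); φ = arcsin(p_z) ≈ 48.19°, λ = atan2(p_y, p_x) ≈ 78.33°.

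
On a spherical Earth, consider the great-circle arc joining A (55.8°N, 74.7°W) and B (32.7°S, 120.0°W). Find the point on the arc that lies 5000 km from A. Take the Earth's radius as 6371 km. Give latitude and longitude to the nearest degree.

From cos δ = sin φ₁ sin φ₂ + cos φ₁ cos φ₂ cos Δλ, the central angle is δ ≈ 1.685 rad (96.6°). The total great-circle distance is δ·R ≈ 1.685 × 6371 ≈ 10736 km, so the target fraction is f = 5000/10736 ≈ 0.466.
Interpolate at f ≈ 0.466 with slerp weights a = sin((1−f)δ)/sin δ ≈ 0.789, b = sin(fδ)/sin δ ≈ 0.711.
p = a·p₁ + b·p₂ ≈ (-0.182, -0.946, 0.268); φ = arcsin(p_z) ≈ 15.55°, λ = atan2(p_y, p_x) ≈ -100.91°.

≈ (16°N, 101°W)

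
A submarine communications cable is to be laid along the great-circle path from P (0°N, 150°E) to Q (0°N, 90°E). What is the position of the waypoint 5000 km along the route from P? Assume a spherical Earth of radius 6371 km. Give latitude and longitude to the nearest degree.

≈ (0°N, 105°E)

From cos δ = sin φ₁ sin φ₂ + cos φ₁ cos φ₂ cos Δλ, the central angle is δ ≈ 1.047 rad (60.0°). The total great-circle distance is δ·R ≈ 1.047 × 6371 ≈ 6672 km, so the target fraction is f = 5000/6672 ≈ 0.749.
Interpolate at f ≈ 0.749 with slerp weights a = sin((1−f)δ)/sin δ ≈ 0.300, b = sin(fδ)/sin δ ≈ 0.816.
p = a·p₁ + b·p₂ ≈ (-0.259, 0.966, 0.000); φ = arcsin(p_z) ≈ 0.00°, λ = atan2(p_y, p_x) ≈ 105.03°.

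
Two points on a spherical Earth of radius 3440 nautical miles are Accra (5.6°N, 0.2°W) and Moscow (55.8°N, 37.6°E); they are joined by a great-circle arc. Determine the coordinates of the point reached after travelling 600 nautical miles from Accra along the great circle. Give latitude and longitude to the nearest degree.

Convert each endpoint to a unit vector on the sphere (x = cos φ cos λ, y = cos φ sin λ, z = sin φ).
The central angle between the endpoints is δ = arccos(p₁·p₂) ≈ 1.021 rad (58.5°). The total great-circle distance is δ·R ≈ 1.021 × 3440 ≈ 3511 nmi, so the target fraction is f = 600/3511 ≈ 0.171.
Interpolate at f ≈ 0.171 with slerp weights a = sin((1−f)δ)/sin δ ≈ 0.878, b = sin(fδ)/sin δ ≈ 0.204.
p = a·p₁ + b·p₂ ≈ (0.965, 0.067, 0.254); φ = arcsin(p_z) ≈ 14.72°, λ = atan2(p_y, p_x) ≈ 3.96°.

≈ 15°N, 4°E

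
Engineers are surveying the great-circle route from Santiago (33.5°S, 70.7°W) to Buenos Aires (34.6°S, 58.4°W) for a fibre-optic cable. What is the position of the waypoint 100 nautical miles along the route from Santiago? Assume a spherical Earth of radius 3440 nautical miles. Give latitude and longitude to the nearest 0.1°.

≈ 33.8°S, 68.7°W

Write both endpoints as unit vectors p₁, p₂ with components (cos φ cos λ, cos φ sin λ, sin φ).
The central angle between the endpoints is δ = arccos(p₁·p₂) ≈ 0.179 rad (10.2°). The total great-circle distance is δ·R ≈ 0.179 × 3440 ≈ 615 nmi, so the target fraction is f = 100/615 ≈ 0.163.
Interpolate at f ≈ 0.163 with slerp weights a = sin((1−f)δ)/sin δ ≈ 0.839, b = sin(fδ)/sin δ ≈ 0.163.
p = a·p₁ + b·p₂ ≈ (0.302, -0.775, -0.556); φ = arcsin(p_z) ≈ -33.76°, λ = atan2(p_y, p_x) ≈ -68.72°.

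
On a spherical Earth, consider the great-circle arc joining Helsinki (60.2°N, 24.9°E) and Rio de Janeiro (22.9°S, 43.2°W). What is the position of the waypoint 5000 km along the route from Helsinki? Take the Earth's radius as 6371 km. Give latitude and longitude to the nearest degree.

Write both endpoints as unit vectors p₁, p₂ with components (cos φ cos λ, cos φ sin λ, sin φ).
The central angle between the endpoints is δ = arccos(p₁·p₂) ≈ 1.738 rad (99.6°). The total great-circle distance is δ·R ≈ 1.738 × 6371 ≈ 11076 km, so the target fraction is f = 5000/11076 ≈ 0.451.
Interpolate at f ≈ 0.451 with slerp weights a = sin((1−f)δ)/sin δ ≈ 0.827, b = sin(fδ)/sin δ ≈ 0.717.
p = a·p₁ + b·p₂ ≈ (0.854, -0.279, 0.439); φ = arcsin(p_z) ≈ 26.03°, λ = atan2(p_y, p_x) ≈ -18.08°.

≈ 26°N, 18°W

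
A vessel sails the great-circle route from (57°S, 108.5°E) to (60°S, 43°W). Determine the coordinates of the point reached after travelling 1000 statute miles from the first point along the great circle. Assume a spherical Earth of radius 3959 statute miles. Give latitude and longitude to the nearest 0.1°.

≈ (70.6°S, 96.7°E)

Write both endpoints as unit vectors p₁, p₂ with components (cos φ cos λ, cos φ sin λ, sin φ).
The central angle between the endpoints is δ = arccos(p₁·p₂) ≈ 1.062 rad (60.9°). The total great-circle distance is δ·R ≈ 1.062 × 3959 ≈ 4205 mi, so the target fraction is f = 1000/4205 ≈ 0.238.
Interpolate at f ≈ 0.238 with slerp weights a = sin((1−f)δ)/sin δ ≈ 0.829, b = sin(fδ)/sin δ ≈ 0.286.
p = a·p₁ + b·p₂ ≈ (-0.039, 0.331, -0.943); φ = arcsin(p_z) ≈ -70.56°, λ = atan2(p_y, p_x) ≈ 96.66°.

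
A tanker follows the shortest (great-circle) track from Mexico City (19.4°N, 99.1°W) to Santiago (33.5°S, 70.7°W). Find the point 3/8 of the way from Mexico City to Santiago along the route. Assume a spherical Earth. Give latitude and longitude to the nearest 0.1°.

≈ 0.6°S, 89.0°W

Convert each endpoint to a unit vector on the sphere (x = cos φ cos λ, y = cos φ sin λ, z = sin φ).
The central angle between the endpoints is δ = arccos(p₁·p₂) ≈ 1.037 rad (59.4°).
Interpolate at f = 3/8 with slerp weights a = sin((1−f)δ)/sin δ ≈ 0.701, b = sin(fδ)/sin δ ≈ 0.440.
p = a·p₁ + b·p₂ ≈ (0.017, -1.000, -0.010); φ = arcsin(p_z) ≈ -0.58°, λ = atan2(p_y, p_x) ≈ -89.04°.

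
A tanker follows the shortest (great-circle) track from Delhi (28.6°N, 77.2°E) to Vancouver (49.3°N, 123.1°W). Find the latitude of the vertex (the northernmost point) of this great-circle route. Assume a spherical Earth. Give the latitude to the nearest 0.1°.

≈ 78.4°N

The great circle lies in the plane with unit normal n̂ = (p₁ × p₂)/|p₁ × p₂|.
Here n̂_z ≈ +0.202; the vertex latitude is φ_max = arccos|n̂_z| ≈ 78.4°.
Check via Clairaut: cos φ_max = |cos φ₁| · sin C = cos(28.6°)·sin(13.3°) ≈ 0.202, again giving ≈ 78.4°.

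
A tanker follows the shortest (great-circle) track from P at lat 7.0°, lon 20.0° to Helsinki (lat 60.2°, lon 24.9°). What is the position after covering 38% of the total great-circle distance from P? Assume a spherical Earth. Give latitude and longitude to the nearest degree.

≈ lat 27°, lon 21°

From cos δ = sin φ₁ sin φ₂ + cos φ₁ cos φ₂ cos Δλ, the central angle is δ ≈ 0.931 rad (53.3°).
Interpolate at f = 0.38 with slerp weights a = sin((1−f)δ)/sin δ ≈ 0.680, b = sin(fδ)/sin δ ≈ 0.432.
p = a·p₁ + b·p₂ ≈ (0.829, 0.321, 0.458); φ = arcsin(p_z) ≈ 27.23°, λ = atan2(p_y, p_x) ≈ 21.18°.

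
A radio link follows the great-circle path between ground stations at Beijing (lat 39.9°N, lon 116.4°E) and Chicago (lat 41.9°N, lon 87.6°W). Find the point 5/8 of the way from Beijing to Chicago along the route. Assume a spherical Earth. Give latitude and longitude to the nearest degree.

From cos δ = sin φ₁ sin φ₂ + cos φ₁ cos φ₂ cos Δλ, the central angle is δ ≈ 1.664 rad (95.4°).
Interpolate at f = 5/8 with slerp weights a = sin((1−f)δ)/sin δ ≈ 0.587, b = sin(fδ)/sin δ ≈ 0.866.
p = a·p₁ + b·p₂ ≈ (-0.173, -0.241, 0.955); φ = arcsin(p_z) ≈ 72.74°, λ = atan2(p_y, p_x) ≈ -125.72°.

≈ lat 73°N, lon 126°W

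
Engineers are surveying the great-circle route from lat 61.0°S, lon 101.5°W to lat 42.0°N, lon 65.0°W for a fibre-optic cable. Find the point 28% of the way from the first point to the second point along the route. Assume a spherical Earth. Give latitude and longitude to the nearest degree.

The haversine formula gives a central angle δ ≈ 1.871 rad (107.2°) between the endpoints.
Interpolate at f = 0.28 with slerp weights a = sin((1−f)δ)/sin δ ≈ 1.021, b = sin(fδ)/sin δ ≈ 0.524.
p = a·p₁ + b·p₂ ≈ (0.066, -0.838, -0.542); φ = arcsin(p_z) ≈ -32.84°, λ = atan2(p_y, p_x) ≈ -85.51°.

≈ lat 33°S, lon 86°W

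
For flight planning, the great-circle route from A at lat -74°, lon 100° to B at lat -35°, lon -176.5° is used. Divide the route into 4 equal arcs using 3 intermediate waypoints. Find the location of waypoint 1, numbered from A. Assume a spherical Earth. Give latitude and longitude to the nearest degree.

Write both endpoints as unit vectors p₁, p₂ with components (cos φ cos λ, cos φ sin λ, sin φ).
The central angle between the endpoints is δ = arccos(p₁·p₂) ≈ 0.956 rad (54.8°).
Interpolate at f = 1/4 with slerp weights a = sin((1−f)δ)/sin δ ≈ 0.804, b = sin(fδ)/sin δ ≈ 0.290.
p = a·p₁ + b·p₂ ≈ (-0.275, 0.204, -0.939); φ = arcsin(p_z) ≈ -69.96°, λ = atan2(p_y, p_x) ≈ 143.49°.

≈ lat -70°, lon 143°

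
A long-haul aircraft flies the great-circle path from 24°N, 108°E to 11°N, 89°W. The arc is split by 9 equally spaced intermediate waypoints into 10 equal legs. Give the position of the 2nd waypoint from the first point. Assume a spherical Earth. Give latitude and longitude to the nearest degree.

≈ 48°N, 127°E

Write both endpoints as unit vectors p₁, p₂ with components (cos φ cos λ, cos φ sin λ, sin φ).
The central angle between the endpoints is δ = arccos(p₁·p₂) ≈ 2.465 rad (141.3°).
Interpolate at f = 2/10 with slerp weights a = sin((1−f)δ)/sin δ ≈ 1.471, b = sin(fδ)/sin δ ≈ 0.756.
p = a·p₁ + b·p₂ ≈ (-0.402, 0.536, 0.743); φ = arcsin(p_z) ≈ 47.95°, λ = atan2(p_y, p_x) ≈ 126.91°.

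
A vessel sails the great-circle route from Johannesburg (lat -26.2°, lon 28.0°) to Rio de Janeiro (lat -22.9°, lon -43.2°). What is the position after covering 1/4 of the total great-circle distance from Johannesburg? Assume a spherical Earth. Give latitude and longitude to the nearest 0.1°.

Write both endpoints as unit vectors p₁, p₂ with components (cos φ cos λ, cos φ sin λ, sin φ).
The central angle between the endpoints is δ = arccos(p₁·p₂) ≈ 1.117 rad (64.0°).
Interpolate at f = 1/4 with slerp weights a = sin((1−f)δ)/sin δ ≈ 0.827, b = sin(fδ)/sin δ ≈ 0.307.
p = a·p₁ + b·p₂ ≈ (0.861, 0.155, -0.484); φ = arcsin(p_z) ≈ -28.97°, λ = atan2(p_y, p_x) ≈ 10.20°.

≈ lat -29.0°, lon 10.2°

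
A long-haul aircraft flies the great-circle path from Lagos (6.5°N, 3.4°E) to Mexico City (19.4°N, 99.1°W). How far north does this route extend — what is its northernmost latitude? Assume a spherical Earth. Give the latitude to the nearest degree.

≈ 22°N

The great circle lies in the plane with unit normal n̂ = (p₁ × p₂)/|p₁ × p₂|.
Here n̂_z ≈ -0.928; the vertex latitude is φ_max = arccos|n̂_z| ≈ 21.9°.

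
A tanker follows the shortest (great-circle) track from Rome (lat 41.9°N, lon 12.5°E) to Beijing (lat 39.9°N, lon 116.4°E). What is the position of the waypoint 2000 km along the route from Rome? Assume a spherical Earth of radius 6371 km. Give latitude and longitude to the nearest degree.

From cos δ = sin φ₁ sin φ₂ + cos φ₁ cos φ₂ cos Δλ, the central angle is δ ≈ 1.275 rad (73.1°). The total great-circle distance is δ·R ≈ 1.275 × 6371 ≈ 8125 km, so the target fraction is f = 2000/8125 ≈ 0.246.
Interpolate at f ≈ 0.246 with slerp weights a = sin((1−f)δ)/sin δ ≈ 0.857, b = sin(fδ)/sin δ ≈ 0.323.
p = a·p₁ + b·p₂ ≈ (0.513, 0.360, 0.779); φ = arcsin(p_z) ≈ 51.21°, λ = atan2(p_y, p_x) ≈ 35.06°.

≈ lat 51°N, lon 35°E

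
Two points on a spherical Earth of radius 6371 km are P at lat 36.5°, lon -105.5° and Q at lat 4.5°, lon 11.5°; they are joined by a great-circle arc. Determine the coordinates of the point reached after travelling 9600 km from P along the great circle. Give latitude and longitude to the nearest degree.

≈ lat 19°, lon -6°

The haversine formula gives a central angle δ ≈ 1.894 rad (108.5°) between the endpoints. The total great-circle distance is δ·R ≈ 1.894 × 6371 ≈ 12064 km, so the target fraction is f = 9600/12064 ≈ 0.796.
Interpolate at f ≈ 0.796 with slerp weights a = sin((1−f)δ)/sin δ ≈ 0.398, b = sin(fδ)/sin δ ≈ 1.052.
p = a·p₁ + b·p₂ ≈ (0.943, -0.099, 0.319); φ = arcsin(p_z) ≈ 18.61°, λ = atan2(p_y, p_x) ≈ -5.99°.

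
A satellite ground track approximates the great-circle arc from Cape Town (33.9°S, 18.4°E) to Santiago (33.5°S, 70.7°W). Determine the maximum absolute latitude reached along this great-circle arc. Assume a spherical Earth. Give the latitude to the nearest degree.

The great circle lies in the plane with unit normal n̂ = (p₁ × p₂)/|p₁ × p₂|.
Here n̂_z ≈ -0.730; the vertex latitude is φ_max = arccos|n̂_z| ≈ 43.1°.
Check via Clairaut: cos φ_max = |cos φ₁| · sin C = cos(33.9°)·sin(118.4°) ≈ 0.730, again giving ≈ 43.1°.

≈ 43°S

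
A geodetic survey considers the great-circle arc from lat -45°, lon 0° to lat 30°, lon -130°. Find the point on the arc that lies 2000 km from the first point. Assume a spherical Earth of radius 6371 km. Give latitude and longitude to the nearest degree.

≈ lat -43°, lon -25°

Write both endpoints as unit vectors p₁, p₂ with components (cos φ cos λ, cos φ sin λ, sin φ).
The central angle between the endpoints is δ = arccos(p₁·p₂) ≈ 2.415 rad (138.3°). The total great-circle distance is δ·R ≈ 2.415 × 6371 ≈ 15383 km, so the target fraction is f = 2000/15383 ≈ 0.130.
Interpolate at f ≈ 0.130 with slerp weights a = sin((1−f)δ)/sin δ ≈ 1.298, b = sin(fδ)/sin δ ≈ 0.465.
p = a·p₁ + b·p₂ ≈ (0.659, -0.308, -0.686); φ = arcsin(p_z) ≈ -43.29°, λ = atan2(p_y, p_x) ≈ -25.05°.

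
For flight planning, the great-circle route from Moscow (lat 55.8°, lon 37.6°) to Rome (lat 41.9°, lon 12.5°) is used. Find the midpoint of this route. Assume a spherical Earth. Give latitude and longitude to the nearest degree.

≈ lat 50°, lon 23°

From cos δ = sin φ₁ sin φ₂ + cos φ₁ cos φ₂ cos Δλ, the central angle is δ ≈ 0.373 rad (21.4°).
Interpolate at f = 1/2 with slerp weights a = sin((1−f)δ)/sin δ ≈ 0.509, b = sin(fδ)/sin δ ≈ 0.509.
p = a·p₁ + b·p₂ ≈ (0.596, 0.256, 0.761); φ = arcsin(p_z) ≈ 49.52°, λ = atan2(p_y, p_x) ≈ 23.27°.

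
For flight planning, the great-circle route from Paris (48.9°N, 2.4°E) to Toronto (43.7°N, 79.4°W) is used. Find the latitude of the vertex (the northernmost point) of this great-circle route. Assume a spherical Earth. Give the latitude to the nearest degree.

≈ 54°N

The great circle lies in the plane with unit normal n̂ = (p₁ × p₂)/|p₁ × p₂|.
Here n̂_z ≈ -0.582; the vertex latitude is φ_max = arccos|n̂_z| ≈ 54.4°.
Check via Clairaut: cos φ_max = |cos φ₁| · sin C = cos(48.9°)·sin(62.3°) ≈ 0.582, again giving ≈ 54.4°.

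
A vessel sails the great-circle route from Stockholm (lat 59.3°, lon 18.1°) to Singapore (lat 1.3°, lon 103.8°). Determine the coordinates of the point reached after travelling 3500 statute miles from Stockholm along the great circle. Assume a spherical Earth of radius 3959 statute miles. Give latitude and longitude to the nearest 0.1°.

≈ lat 31.6°, lon 83.2°

From cos δ = sin φ₁ sin φ₂ + cos φ₁ cos φ₂ cos Δλ, the central angle is δ ≈ 1.513 rad (86.7°). The total great-circle distance is δ·R ≈ 1.513 × 3959 ≈ 5990 mi, so the target fraction is f = 3500/5990 ≈ 0.584.
Interpolate at f ≈ 0.584 with slerp weights a = sin((1−f)δ)/sin δ ≈ 0.589, b = sin(fδ)/sin δ ≈ 0.775.
p = a·p₁ + b·p₂ ≈ (0.101, 0.846, 0.524); φ = arcsin(p_z) ≈ 31.62°, λ = atan2(p_y, p_x) ≈ 83.17°.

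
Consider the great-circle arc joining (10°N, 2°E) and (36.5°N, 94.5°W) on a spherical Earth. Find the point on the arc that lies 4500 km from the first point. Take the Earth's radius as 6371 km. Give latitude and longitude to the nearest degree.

The haversine formula gives a central angle δ ≈ 1.557 rad (89.2°) between the endpoints. The total great-circle distance is δ·R ≈ 1.557 × 6371 ≈ 9920 km, so the target fraction is f = 4500/9920 ≈ 0.454.
Interpolate at f ≈ 0.454 with slerp weights a = sin((1−f)δ)/sin δ ≈ 0.752, b = sin(fδ)/sin δ ≈ 0.649.
p = a·p₁ + b·p₂ ≈ (0.699, -0.494, 0.517); φ = arcsin(p_z) ≈ 31.11°, λ = atan2(p_y, p_x) ≈ -35.27°.

≈ (31°N, 35°W)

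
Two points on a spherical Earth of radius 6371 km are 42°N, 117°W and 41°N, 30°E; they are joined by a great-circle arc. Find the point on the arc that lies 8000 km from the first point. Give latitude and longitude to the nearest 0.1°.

Write both endpoints as unit vectors p₁, p₂ with components (cos φ cos λ, cos φ sin λ, sin φ).
The central angle between the endpoints is δ = arccos(p₁·p₂) ≈ 1.602 rad (91.8°). The total great-circle distance is δ·R ≈ 1.602 × 6371 ≈ 10208 km, so the target fraction is f = 8000/10208 ≈ 0.784.
Interpolate at f ≈ 0.784 with slerp weights a = sin((1−f)δ)/sin δ ≈ 0.340, b = sin(fδ)/sin δ ≈ 0.951.
p = a·p₁ + b·p₂ ≈ (0.507, 0.134, 0.851); φ = arcsin(p_z) ≈ 58.37°, λ = atan2(p_y, p_x) ≈ 14.80°.

≈ 58.4°N, 14.8°E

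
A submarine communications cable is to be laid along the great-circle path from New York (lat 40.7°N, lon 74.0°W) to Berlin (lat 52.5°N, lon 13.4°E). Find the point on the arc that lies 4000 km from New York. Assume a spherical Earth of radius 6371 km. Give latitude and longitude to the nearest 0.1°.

≈ lat 56.7°N, lon 23.4°W

Convert each endpoint to a unit vector on the sphere (x = cos φ cos λ, y = cos φ sin λ, z = sin φ).
The central angle between the endpoints is δ = arccos(p₁·p₂) ≈ 1.002 rad (57.4°). The total great-circle distance is δ·R ≈ 1.002 × 6371 ≈ 6386 km, so the target fraction is f = 4000/6386 ≈ 0.626.
Interpolate at f ≈ 0.626 with slerp weights a = sin((1−f)δ)/sin δ ≈ 0.434, b = sin(fδ)/sin δ ≈ 0.697.
p = a·p₁ + b·p₂ ≈ (0.503, -0.218, 0.836); φ = arcsin(p_z) ≈ 56.73°, λ = atan2(p_y, p_x) ≈ -23.42°.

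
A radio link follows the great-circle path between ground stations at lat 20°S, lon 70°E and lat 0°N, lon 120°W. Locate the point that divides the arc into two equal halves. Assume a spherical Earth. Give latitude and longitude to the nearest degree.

Write both endpoints as unit vectors p₁, p₂ with components (cos φ cos λ, cos φ sin λ, sin φ).
The central angle between the endpoints is δ = arccos(p₁·p₂) ≈ 2.753 rad (157.7°).
Interpolate at f = 1/2 with slerp weights a = sin((1−f)δ)/sin δ ≈ 2.589, b = sin(fδ)/sin δ ≈ 2.589.
p = a·p₁ + b·p₂ ≈ (-0.462, 0.044, -0.886); φ = arcsin(p_z) ≈ -62.32°, λ = atan2(p_y, p_x) ≈ 174.56°.

≈ lat 62°S, lon 175°E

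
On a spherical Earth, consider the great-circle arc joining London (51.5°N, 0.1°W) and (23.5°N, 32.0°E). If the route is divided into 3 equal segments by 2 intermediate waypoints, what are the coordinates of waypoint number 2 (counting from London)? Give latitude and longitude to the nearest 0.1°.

Convert each endpoint to a unit vector on the sphere (x = cos φ cos λ, y = cos φ sin λ, z = sin φ).
The central angle between the endpoints is δ = arccos(p₁·p₂) ≈ 0.651 rad (37.3°).
Interpolate at f = 2/3 with slerp weights a = sin((1−f)δ)/sin δ ≈ 0.355, b = sin(fδ)/sin δ ≈ 0.694.
p = a·p₁ + b·p₂ ≈ (0.761, 0.337, 0.555); φ = arcsin(p_z) ≈ 33.69°, λ = atan2(p_y, p_x) ≈ 23.88°.

≈ (33.7°N, 23.9°E)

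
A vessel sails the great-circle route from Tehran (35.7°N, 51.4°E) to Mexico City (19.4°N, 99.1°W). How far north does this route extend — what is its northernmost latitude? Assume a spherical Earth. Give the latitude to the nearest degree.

The great circle lies in the plane with unit normal n̂ = (p₁ × p₂)/|p₁ × p₂|.
Here n̂_z ≈ -0.428; the vertex latitude is φ_max = arccos|n̂_z| ≈ 64.7°.

≈ 65°N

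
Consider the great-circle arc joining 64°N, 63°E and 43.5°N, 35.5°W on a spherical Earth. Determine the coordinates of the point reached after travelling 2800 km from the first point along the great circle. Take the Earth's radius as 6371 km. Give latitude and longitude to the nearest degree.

The haversine formula gives a central angle δ ≈ 0.962 rad (55.1°) between the endpoints. The total great-circle distance is δ·R ≈ 0.962 × 6371 ≈ 6130 km, so the target fraction is f = 2800/6130 ≈ 0.457.
Interpolate at f ≈ 0.457 with slerp weights a = sin((1−f)δ)/sin δ ≈ 0.609, b = sin(fδ)/sin δ ≈ 0.519.
p = a·p₁ + b·p₂ ≈ (0.427, 0.019, 0.904); φ = arcsin(p_z) ≈ 64.67°, λ = atan2(p_y, p_x) ≈ 2.58°.

≈ 65°N, 3°E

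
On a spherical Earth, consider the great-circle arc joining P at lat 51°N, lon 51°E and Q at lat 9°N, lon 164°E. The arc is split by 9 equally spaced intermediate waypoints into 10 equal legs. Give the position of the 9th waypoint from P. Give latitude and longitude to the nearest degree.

≈ lat 17°N, lon 158°E

Write both endpoints as unit vectors p₁, p₂ with components (cos φ cos λ, cos φ sin λ, sin φ).
The central angle between the endpoints is δ = arccos(p₁·p₂) ≈ 1.692 rad (97.0°).
Interpolate at f = 9/10 with slerp weights a = sin((1−f)δ)/sin δ ≈ 0.170, b = sin(fδ)/sin δ ≈ 1.006.
p = a·p₁ + b·p₂ ≈ (-0.888, 0.357, 0.289); φ = arcsin(p_z) ≈ 16.82°, λ = atan2(p_y, p_x) ≈ 158.11°.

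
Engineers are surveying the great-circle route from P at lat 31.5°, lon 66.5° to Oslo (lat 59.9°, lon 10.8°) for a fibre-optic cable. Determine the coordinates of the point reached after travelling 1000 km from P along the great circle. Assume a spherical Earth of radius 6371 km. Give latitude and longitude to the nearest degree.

Write both endpoints as unit vectors p₁, p₂ with components (cos φ cos λ, cos φ sin λ, sin φ).
The central angle between the endpoints is δ = arccos(p₁·p₂) ≈ 0.805 rad (46.1°). The total great-circle distance is δ·R ≈ 0.805 × 6371 ≈ 5130 km, so the target fraction is f = 1000/5130 ≈ 0.195.
Interpolate at f ≈ 0.195 with slerp weights a = sin((1−f)δ)/sin δ ≈ 0.837, b = sin(fδ)/sin δ ≈ 0.217.
p = a·p₁ + b·p₂ ≈ (0.392, 0.675, 0.625); φ = arcsin(p_z) ≈ 38.69°, λ = atan2(p_y, p_x) ≈ 59.89°.

≈ lat 39°, lon 60°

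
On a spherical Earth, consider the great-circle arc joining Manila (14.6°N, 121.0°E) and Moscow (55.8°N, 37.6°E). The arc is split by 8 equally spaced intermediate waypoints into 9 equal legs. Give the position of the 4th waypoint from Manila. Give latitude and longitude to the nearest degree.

≈ 40°N, 97°E

From cos δ = sin φ₁ sin φ₂ + cos φ₁ cos φ₂ cos Δλ, the central angle is δ ≈ 1.296 rad (74.3°).
Interpolate at f = 4/9 with slerp weights a = sin((1−f)δ)/sin δ ≈ 0.685, b = sin(fδ)/sin δ ≈ 0.566.
p = a·p₁ + b·p₂ ≈ (-0.089, 0.762, 0.641); φ = arcsin(p_z) ≈ 39.85°, λ = atan2(p_y, p_x) ≈ 96.69°.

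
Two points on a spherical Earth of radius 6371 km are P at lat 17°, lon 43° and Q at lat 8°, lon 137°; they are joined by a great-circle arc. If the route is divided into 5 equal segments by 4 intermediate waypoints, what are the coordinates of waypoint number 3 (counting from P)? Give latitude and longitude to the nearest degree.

≈ lat 17°, lon 101°

From cos δ = sin φ₁ sin φ₂ + cos φ₁ cos φ₂ cos Δλ, the central angle is δ ≈ 1.596 rad (91.5°).
Interpolate at f = 3/5 with slerp weights a = sin((1−f)δ)/sin δ ≈ 0.596, b = sin(fδ)/sin δ ≈ 0.818.
p = a·p₁ + b·p₂ ≈ (-0.176, 0.941, 0.288); φ = arcsin(p_z) ≈ 16.75°, λ = atan2(p_y, p_x) ≈ 100.56°.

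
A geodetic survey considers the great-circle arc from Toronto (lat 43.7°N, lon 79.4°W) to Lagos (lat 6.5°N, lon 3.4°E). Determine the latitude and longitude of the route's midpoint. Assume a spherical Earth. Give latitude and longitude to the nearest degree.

≈ lat 32°N, lon 30°W

The haversine formula gives a central angle δ ≈ 1.402 rad (80.3°) between the endpoints.
Interpolate at f = 1/2 with slerp weights a = sin((1−f)δ)/sin δ ≈ 0.654, b = sin(fδ)/sin δ ≈ 0.654.
p = a·p₁ + b·p₂ ≈ (0.736, -0.426, 0.526); φ = arcsin(p_z) ≈ 31.74°, λ = atan2(p_y, p_x) ≈ -30.09°.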